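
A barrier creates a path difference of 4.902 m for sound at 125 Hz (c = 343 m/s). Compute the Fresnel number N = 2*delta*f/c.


N = 2*delta*f/c = 2*delta/lambda, where lambda = c/f
lambda = 343 / 125 = 2.744 m
N = 2 * 4.902 / 2.744 = 3.5729


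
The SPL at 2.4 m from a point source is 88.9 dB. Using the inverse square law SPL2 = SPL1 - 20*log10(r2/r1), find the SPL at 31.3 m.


r2/r1 = 31.3/2.4 = 13.0417
Correction = 20*log10(13.0417) = 22.3067 dB
SPL2 = 88.9 - 22.3067 = 66.593 dB


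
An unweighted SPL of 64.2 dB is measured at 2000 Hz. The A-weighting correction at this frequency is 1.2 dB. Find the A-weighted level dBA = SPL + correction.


A-weighting table: 2000 Hz -> 1.2 dB correction
SPL_A = SPL + correction = 64.2 + (1.2) = 65.4 dBA


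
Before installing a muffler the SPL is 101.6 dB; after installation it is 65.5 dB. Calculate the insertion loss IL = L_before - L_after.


Insertion loss = SPL without muffler - SPL with muffler
IL = 101.6 - 65.5 = 36.1 dB


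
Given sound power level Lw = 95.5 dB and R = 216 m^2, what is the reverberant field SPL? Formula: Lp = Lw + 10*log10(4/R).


4/R = 4/216 = 0.0185185
Lp = 95.5 + 10*log10(0.0185185) = 78.176 dB


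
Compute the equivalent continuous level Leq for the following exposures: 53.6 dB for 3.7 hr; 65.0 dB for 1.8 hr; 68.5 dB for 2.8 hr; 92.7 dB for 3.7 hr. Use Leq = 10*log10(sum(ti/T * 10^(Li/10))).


T_total = 3.7 + 1.8 + 2.8 + 3.7 = 12.0 hr
(3.7/12.0) * 10^(53.6/10) = 70635.1
(1.8/12.0) * 10^(65.0/10) = 474342
(2.8/12.0) * 10^(68.5/10) = 1.65187e+06
(3.7/12.0) * 10^(92.7/10) = 5.74144e+08
Sum = 70635.1 + 474342 + 1.65187e+06 + 5.74144e+08 = 5.76341e+08
Leq = 10*log10(5.76341e+08) = 87.607 dB


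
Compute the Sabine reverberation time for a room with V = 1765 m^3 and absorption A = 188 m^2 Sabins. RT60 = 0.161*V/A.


RT60 = 0.161 * 1765 / 188 = 1.5115 s


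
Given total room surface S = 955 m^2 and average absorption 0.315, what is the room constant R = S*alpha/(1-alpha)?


R = 955 * 0.315 / (1 - 0.315) = 439.16 m^2


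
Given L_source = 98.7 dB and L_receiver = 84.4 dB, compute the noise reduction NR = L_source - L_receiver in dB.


NR = L_source - L_receiver (difference between source and receiving room levels)
NR = 98.7 - 84.4 = 14.3 dB


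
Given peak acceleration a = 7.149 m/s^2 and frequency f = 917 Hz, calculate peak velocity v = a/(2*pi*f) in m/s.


omega = 2*pi*f = 2*pi*917 = 5761.68 rad/s
v = a / omega = 7.149 / 5761.68 = 0.0012408 m/s


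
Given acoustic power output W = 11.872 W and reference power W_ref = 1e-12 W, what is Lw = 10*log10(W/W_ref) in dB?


W / W_ref = 11.872 / 1e-12 = 1.1872e+13
Lw = 10 * log10(1.1872e+13) = 130.75 dB


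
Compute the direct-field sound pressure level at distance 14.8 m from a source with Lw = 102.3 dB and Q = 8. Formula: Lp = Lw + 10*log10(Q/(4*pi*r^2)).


4*pi*r^2 = 4*pi*14.8^2 = 2752.54 m^2
Q / (4*pi*r^2) = 8 / 2752.54 = 0.00290641
Lp = 102.3 + 10*log10(0.00290641) = 76.934 dB


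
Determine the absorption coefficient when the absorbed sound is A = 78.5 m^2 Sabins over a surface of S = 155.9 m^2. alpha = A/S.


Absorption coefficient = absorbed power / incident power
alpha = A / S = 78.5 / 155.9 = 0.50353


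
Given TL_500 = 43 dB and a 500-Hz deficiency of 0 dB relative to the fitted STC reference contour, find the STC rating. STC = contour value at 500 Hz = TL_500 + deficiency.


By ASTM E413, STC = value of the fitted reference contour at 500 Hz.
Contour value at 500 Hz = TL_500 + deficiency = 43 + 0 = 43
STC = 43


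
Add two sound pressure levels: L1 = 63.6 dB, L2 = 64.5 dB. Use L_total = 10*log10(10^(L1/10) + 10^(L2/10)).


10^(63.6/10) = 2.29087e+06
10^(64.5/10) = 2.81838e+06
Sum = 2.29087e+06 + 2.81838e+06 = 5.10925e+06
L_total = 10*log10(5.10925e+06) = 67.084 dB


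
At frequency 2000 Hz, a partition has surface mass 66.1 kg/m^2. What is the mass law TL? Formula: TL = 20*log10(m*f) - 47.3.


m * f = 66.1 * 2000 = 132200
20*log10(132200) = 102.425 dB
TL = 102.425 - 47.3 = 55.125 dB


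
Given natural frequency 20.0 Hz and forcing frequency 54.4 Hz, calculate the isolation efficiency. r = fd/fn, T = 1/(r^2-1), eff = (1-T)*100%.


r = 54.4 / 20.0 = 2.72
r^2 - 1 = 2.72^2 - 1 = 6.3984
T = 1/6.3984 = 0.156289
Efficiency = (1 - 0.156289)*100 = 84.371 %


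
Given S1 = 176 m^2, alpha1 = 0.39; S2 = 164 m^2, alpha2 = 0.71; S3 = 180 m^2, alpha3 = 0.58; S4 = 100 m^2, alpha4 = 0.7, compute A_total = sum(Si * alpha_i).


176 * 0.39 = 68.64
164 * 0.71 = 116.44
180 * 0.58 = 104.4
100 * 0.7 = 70
A_total = 68.64 + 116.44 + 104.4 + 70 = 359.48 m^2


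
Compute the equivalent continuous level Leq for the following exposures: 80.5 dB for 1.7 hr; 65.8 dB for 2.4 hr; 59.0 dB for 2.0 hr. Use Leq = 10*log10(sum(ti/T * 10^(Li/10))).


T_total = 1.7 + 2.4 + 2.0 = 6.1 hr
(1.7/6.1) * 10^(80.5/10) = 3.12694e+07
(2.4/6.1) * 10^(65.8/10) = 1.49583e+06
(2.0/6.1) * 10^(59.0/10) = 260435
Sum = 3.12694e+07 + 1.49583e+06 + 260435 = 3.30257e+07
Leq = 10*log10(3.30257e+07) = 75.189 dB


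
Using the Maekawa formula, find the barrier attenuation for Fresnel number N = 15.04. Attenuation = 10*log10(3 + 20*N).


3 + 20*N = 3 + 20*15.04 = 303.8
Att = 10*log10(303.8) = 24.826 dB


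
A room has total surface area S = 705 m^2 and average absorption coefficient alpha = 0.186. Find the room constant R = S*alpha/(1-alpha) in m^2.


R = 705 * 0.186 / (1 - 0.186) = 161.09 m^2


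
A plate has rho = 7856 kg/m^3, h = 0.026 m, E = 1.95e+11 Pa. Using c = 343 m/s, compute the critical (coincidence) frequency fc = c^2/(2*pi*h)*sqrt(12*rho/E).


12*rho/E = 12*7856/1.95e+11 = 4.83446e-07
sqrt(12*rho/E) = sqrt(4.83446e-07) = 0.000695303
c^2/(2*pi*h) = 343^2/(2*pi*0.026) = 720170
fc = 720170 * 0.000695303 = 500.74 Hz


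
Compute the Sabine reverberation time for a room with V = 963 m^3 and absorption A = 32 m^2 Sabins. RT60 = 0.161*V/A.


RT60 = 0.161 * 963 / 32 = 4.8451 s


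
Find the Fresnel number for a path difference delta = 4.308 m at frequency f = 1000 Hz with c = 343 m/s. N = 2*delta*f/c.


N = 2*delta*f/c = 2*delta/lambda, where lambda = c/f
lambda = 343 / 1000 = 0.343 m
N = 2 * 4.308 / 0.343 = 25.12


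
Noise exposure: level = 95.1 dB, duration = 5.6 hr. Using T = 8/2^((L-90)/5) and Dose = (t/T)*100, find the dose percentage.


T_allowed = 8 / 2^((95.1 - 90)/5) = 3.94493 hr
Dose = 5.6 / 3.94493 * 100 = 141.95 %


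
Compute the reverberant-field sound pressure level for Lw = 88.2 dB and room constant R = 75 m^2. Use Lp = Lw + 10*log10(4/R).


4/R = 4/75 = 0.0533333
Lp = 88.2 + 10*log10(0.0533333) = 75.47 dB


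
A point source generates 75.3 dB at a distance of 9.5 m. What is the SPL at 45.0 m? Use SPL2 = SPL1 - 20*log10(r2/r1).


r2/r1 = 45.0/9.5 = 4.73684
Correction = 20*log10(4.73684) = 13.5098 dB
SPL2 = 75.3 - 13.5098 = 61.79 dB


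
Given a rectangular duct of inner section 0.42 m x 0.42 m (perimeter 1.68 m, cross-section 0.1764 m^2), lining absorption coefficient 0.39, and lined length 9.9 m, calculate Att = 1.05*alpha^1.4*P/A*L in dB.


alpha^1.4 = 0.39^1.4 = 0.267603
Attenuation rate = 1.05 * alpha^1.4 * P / A
= 1.05 * 0.267603 * 1.68 / 0.1764 = 2.67603 dB/m
Total Att = 2.67603 * 9.9 = 26.493 dB


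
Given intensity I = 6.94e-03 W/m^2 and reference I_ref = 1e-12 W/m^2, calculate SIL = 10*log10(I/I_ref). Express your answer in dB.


I / I_ref = 6.94e-03 / 1e-12 = 6.94e+09
SIL = 10 * log10(6.94e+09) = 98.414 dB


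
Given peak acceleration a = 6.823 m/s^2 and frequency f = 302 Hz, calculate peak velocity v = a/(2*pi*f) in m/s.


omega = 2*pi*f = 2*pi*302 = 1897.52 rad/s
v = a / omega = 6.823 / 1897.52 = 0.0035957 m/s


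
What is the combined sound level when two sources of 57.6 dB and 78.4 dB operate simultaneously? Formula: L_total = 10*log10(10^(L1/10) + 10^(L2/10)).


10^(57.6/10) = 575440
10^(78.4/10) = 6.91831e+07
Sum = 575440 + 6.91831e+07 = 6.97585e+07
L_total = 10*log10(6.97585e+07) = 78.436 dB


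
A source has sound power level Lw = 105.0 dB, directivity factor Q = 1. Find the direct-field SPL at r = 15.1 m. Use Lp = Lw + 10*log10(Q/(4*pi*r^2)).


4*pi*r^2 = 4*pi*15.1^2 = 2865.26 m^2
Q / (4*pi*r^2) = 1 / 2865.26 = 0.000349008
Lp = 105.0 + 10*log10(0.000349008) = 70.428 dB


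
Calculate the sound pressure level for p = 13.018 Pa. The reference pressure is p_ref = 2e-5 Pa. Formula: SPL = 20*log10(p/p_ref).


p / p_ref = 13.018 / 2e-5 = 650900
SPL = 20 * log10(650900) = 116.27 dB


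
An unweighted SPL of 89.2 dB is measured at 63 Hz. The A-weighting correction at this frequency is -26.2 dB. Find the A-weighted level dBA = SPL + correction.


A-weighting table: 63 Hz -> -26.2 dB correction
SPL_A = SPL + correction = 89.2 + (-26.2) = 63 dBA


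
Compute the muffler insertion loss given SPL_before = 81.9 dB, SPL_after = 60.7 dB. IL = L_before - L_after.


Insertion loss = SPL without muffler - SPL with muffler
IL = 81.9 - 60.7 = 21.2 dB


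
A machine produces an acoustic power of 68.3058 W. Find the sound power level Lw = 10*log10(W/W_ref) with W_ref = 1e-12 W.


W / W_ref = 68.3058 / 1e-12 = 6.83058e+13
Lw = 10 * log10(6.83058e+13) = 138.34 dB


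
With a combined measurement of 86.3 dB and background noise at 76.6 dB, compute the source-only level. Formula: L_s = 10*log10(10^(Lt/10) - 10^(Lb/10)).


10^(86.3/10) = 4.2658e+08
10^(76.6/10) = 4.57088e+07
Difference = 4.2658e+08 - 4.57088e+07 = 3.80871e+08
L_source = 10*log10(3.80871e+08) = 85.808 dB


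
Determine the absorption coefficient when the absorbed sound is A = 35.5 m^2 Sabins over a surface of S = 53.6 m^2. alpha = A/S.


Absorption coefficient = absorbed power / incident power
alpha = A / S = 35.5 / 53.6 = 0.66231


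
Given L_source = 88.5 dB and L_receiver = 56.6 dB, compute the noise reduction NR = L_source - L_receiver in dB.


NR = L_source - L_receiver (difference between source and receiving room levels)
NR = 88.5 - 56.6 = 31.9 dB


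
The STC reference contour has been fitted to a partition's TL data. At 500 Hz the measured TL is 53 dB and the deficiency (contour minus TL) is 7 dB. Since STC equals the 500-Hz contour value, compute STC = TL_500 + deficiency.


By ASTM E413, STC = value of the fitted reference contour at 500 Hz.
Contour value at 500 Hz = TL_500 + deficiency = 53 + 7 = 60
STC = 60


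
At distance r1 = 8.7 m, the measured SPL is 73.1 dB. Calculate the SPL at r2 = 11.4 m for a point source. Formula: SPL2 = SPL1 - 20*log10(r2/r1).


r2/r1 = 11.4/8.7 = 1.31034
Correction = 20*log10(1.31034) = 2.34768 dB
SPL2 = 73.1 - 2.34768 = 70.752 dB


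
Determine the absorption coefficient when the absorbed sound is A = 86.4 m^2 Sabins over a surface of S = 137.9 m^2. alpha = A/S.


Absorption coefficient = absorbed power / incident power
alpha = A / S = 86.4 / 137.9 = 0.62654


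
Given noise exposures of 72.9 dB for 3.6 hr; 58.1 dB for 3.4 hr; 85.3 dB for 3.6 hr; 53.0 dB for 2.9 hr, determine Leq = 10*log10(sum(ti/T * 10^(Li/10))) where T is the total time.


T_total = 3.6 + 3.4 + 3.6 + 2.9 = 13.5 hr
(3.6/13.5) * 10^(72.9/10) = 5.19959e+06
(3.4/13.5) * 10^(58.1/10) = 162609
(3.6/13.5) * 10^(85.3/10) = 9.03584e+07
(2.9/13.5) * 10^(53.0/10) = 42861.2
Sum = 5.19959e+06 + 162609 + 9.03584e+07 + 42861.2 = 9.57635e+07
Leq = 10*log10(9.57635e+07) = 79.812 dB


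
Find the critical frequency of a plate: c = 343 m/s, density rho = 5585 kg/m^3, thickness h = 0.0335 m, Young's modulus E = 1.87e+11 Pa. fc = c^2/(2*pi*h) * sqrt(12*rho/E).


12*rho/E = 12*5585/1.87e+11 = 3.58396e-07
sqrt(12*rho/E) = sqrt(3.58396e-07) = 0.000598662
c^2/(2*pi*h) = 343^2/(2*pi*0.0335) = 558938
fc = 558938 * 0.000598662 = 334.61 Hz


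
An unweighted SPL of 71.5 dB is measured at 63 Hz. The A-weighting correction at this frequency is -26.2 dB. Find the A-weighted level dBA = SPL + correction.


A-weighting table: 63 Hz -> -26.2 dB correction
SPL_A = SPL + correction = 71.5 + (-26.2) = 45.3 dBA


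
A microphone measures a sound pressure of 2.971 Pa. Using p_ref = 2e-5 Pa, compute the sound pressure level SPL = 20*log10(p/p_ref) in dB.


p / p_ref = 2.971 / 2e-5 = 148550
SPL = 20 * log10(148550) = 103.44 dB


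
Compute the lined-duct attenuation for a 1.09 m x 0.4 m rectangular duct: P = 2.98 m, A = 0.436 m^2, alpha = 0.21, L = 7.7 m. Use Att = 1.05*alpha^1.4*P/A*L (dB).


alpha^1.4 = 0.21^1.4 = 0.112488
Attenuation rate = 1.05 * alpha^1.4 * P / A
= 1.05 * 0.112488 * 2.98 / 0.436 = 0.807282 dB/m
Total Att = 0.807282 * 7.7 = 6.2161 dB


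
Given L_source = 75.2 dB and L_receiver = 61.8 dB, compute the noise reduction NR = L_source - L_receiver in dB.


NR = L_source - L_receiver (difference between source and receiving room levels)
NR = 75.2 - 61.8 = 13.4 dB


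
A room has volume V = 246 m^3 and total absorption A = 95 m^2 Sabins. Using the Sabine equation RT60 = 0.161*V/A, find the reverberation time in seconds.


RT60 = 0.161 * 246 / 95 = 0.41691 s


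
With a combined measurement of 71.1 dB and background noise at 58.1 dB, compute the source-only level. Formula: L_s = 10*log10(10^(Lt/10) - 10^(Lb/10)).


10^(71.1/10) = 1.28825e+07
10^(58.1/10) = 645654
Difference = 1.28825e+07 - 645654 = 1.22368e+07
L_source = 10*log10(1.22368e+07) = 70.877 dB


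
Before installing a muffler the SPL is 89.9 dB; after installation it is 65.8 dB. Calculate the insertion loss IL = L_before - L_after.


Insertion loss = SPL without muffler - SPL with muffler
IL = 89.9 - 65.8 = 24.1 dB


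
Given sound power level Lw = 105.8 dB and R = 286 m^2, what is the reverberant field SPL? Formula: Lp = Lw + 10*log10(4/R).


4/R = 4/286 = 0.013986
Lp = 105.8 + 10*log10(0.013986) = 87.257 dB


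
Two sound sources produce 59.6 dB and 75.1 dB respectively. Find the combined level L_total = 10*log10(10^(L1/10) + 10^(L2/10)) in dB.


10^(59.6/10) = 912011
10^(75.1/10) = 3.23594e+07
Sum = 912011 + 3.23594e+07 = 3.32714e+07
L_total = 10*log10(3.32714e+07) = 75.221 dB


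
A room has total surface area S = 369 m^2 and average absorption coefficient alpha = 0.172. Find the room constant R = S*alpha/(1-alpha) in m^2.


R = 369 * 0.172 / (1 - 0.172) = 76.652 m^2


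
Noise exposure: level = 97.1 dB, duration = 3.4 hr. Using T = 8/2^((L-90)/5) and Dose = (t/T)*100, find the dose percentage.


T_allowed = 8 / 2^((97.1 - 90)/5) = 2.9897 hr
Dose = 3.4 / 2.9897 * 100 = 113.72 %


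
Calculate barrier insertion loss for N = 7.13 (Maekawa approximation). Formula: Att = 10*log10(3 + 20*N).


3 + 20*N = 3 + 20*7.13 = 145.6
Att = 10*log10(145.6) = 21.632 dB


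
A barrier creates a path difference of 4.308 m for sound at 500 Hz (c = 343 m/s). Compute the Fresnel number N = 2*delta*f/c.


N = 2*delta*f/c = 2*delta/lambda, where lambda = c/f
lambda = 343 / 500 = 0.686 m
N = 2 * 4.308 / 0.686 = 12.56


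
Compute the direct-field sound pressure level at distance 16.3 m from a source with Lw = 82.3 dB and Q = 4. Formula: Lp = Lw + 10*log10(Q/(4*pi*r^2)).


4*pi*r^2 = 4*pi*16.3^2 = 3338.76 m^2
Q / (4*pi*r^2) = 4 / 3338.76 = 0.00119805
Lp = 82.3 + 10*log10(0.00119805) = 53.085 dB


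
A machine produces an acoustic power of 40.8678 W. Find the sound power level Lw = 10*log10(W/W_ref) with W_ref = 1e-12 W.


W / W_ref = 40.8678 / 1e-12 = 4.08678e+13
Lw = 10 * log10(4.08678e+13) = 136.11 dB


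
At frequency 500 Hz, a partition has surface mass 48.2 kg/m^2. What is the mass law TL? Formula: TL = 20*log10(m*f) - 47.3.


m * f = 48.2 * 500 = 24100
20*log10(24100) = 87.6403 dB
TL = 87.6403 - 47.3 = 40.34 dB


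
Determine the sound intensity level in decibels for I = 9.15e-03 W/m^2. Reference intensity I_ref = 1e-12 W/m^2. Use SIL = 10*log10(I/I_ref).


I / I_ref = 9.15e-03 / 1e-12 = 9.15e+09
SIL = 10 * log10(9.15e+09) = 99.614 dB


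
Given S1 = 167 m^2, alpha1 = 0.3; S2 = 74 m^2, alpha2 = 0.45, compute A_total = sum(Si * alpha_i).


167 * 0.3 = 50.1
74 * 0.45 = 33.3
A_total = 50.1 + 33.3 = 83.4 m^2


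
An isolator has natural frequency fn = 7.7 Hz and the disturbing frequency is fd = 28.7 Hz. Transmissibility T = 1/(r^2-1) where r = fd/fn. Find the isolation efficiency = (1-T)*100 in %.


r = 28.7 / 7.7 = 3.72727
r^2 - 1 = 3.72727^2 - 1 = 12.8925
T = 1/12.8925 = 0.0775645
Efficiency = (1 - 0.0775645)*100 = 92.244 %


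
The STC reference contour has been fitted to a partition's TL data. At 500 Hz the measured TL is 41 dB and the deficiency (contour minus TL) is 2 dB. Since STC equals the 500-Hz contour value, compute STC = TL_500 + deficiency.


By ASTM E413, STC = value of the fitted reference contour at 500 Hz.
Contour value at 500 Hz = TL_500 + deficiency = 41 + 2 = 43
STC = 43


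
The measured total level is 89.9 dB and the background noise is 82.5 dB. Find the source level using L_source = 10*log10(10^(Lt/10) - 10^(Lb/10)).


10^(89.9/10) = 9.77237e+08
10^(82.5/10) = 1.77828e+08
Difference = 9.77237e+08 - 1.77828e+08 = 7.99409e+08
L_source = 10*log10(7.99409e+08) = 89.028 dB


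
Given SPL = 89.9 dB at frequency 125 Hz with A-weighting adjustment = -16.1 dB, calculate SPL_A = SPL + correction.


A-weighting table: 125 Hz -> -16.1 dB correction
SPL_A = SPL + correction = 89.9 + (-16.1) = 73.8 dBA


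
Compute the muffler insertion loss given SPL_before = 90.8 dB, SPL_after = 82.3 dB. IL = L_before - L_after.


Insertion loss = SPL without muffler - SPL with muffler
IL = 90.8 - 82.3 = 8.5 dB


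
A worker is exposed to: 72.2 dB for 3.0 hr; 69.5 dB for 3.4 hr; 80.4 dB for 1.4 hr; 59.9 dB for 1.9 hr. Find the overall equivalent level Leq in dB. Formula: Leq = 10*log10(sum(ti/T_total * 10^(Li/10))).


T_total = 3.0 + 3.4 + 1.4 + 1.9 = 9.7 hr
(3.0/9.7) * 10^(72.2/10) = 5.13274e+06
(3.4/9.7) * 10^(69.5/10) = 3.12397e+06
(1.4/9.7) * 10^(80.4/10) = 1.58255e+07
(1.9/9.7) * 10^(59.9/10) = 191418
Sum = 5.13274e+06 + 3.12397e+06 + 1.58255e+07 + 191418 = 2.42736e+07
Leq = 10*log10(2.42736e+07) = 73.851 dB


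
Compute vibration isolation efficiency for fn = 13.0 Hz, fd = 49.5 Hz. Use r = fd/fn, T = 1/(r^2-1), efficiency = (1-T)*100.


r = 49.5 / 13.0 = 3.80769
r^2 - 1 = 3.80769^2 - 1 = 13.4985
T = 1/13.4985 = 0.0740823
Efficiency = (1 - 0.0740823)*100 = 92.592 %


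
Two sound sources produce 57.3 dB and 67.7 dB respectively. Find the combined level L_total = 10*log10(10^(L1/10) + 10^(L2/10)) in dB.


10^(57.3/10) = 537032
10^(67.7/10) = 5.88844e+06
Sum = 537032 + 5.88844e+06 = 6.42547e+06
L_total = 10*log10(6.42547e+06) = 68.079 dB


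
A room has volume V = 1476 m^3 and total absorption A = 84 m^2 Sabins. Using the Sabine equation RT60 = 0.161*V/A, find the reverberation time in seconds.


RT60 = 0.161 * 1476 / 84 = 2.829 s


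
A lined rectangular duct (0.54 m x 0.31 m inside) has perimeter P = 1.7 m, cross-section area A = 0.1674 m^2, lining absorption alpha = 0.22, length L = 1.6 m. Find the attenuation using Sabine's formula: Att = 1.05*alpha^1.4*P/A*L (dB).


alpha^1.4 = 0.22^1.4 = 0.120058
Attenuation rate = 1.05 * alpha^1.4 * P / A
= 1.05 * 0.120058 * 1.7 / 0.1674 = 1.28019 dB/m
Total Att = 1.28019 * 1.6 = 2.0483 dB


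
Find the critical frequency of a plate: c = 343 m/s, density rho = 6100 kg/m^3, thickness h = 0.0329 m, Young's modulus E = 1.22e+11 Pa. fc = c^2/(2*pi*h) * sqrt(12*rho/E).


12*rho/E = 12*6100/1.22e+11 = 6e-07
sqrt(12*rho/E) = sqrt(6e-07) = 0.000774597
c^2/(2*pi*h) = 343^2/(2*pi*0.0329) = 569131
fc = 569131 * 0.000774597 = 440.85 Hz


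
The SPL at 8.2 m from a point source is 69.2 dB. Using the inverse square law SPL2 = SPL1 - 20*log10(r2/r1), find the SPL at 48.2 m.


r2/r1 = 48.2/8.2 = 5.87805
Correction = 20*log10(5.87805) = 15.3847 dB
SPL2 = 69.2 - 15.3847 = 53.815 dB


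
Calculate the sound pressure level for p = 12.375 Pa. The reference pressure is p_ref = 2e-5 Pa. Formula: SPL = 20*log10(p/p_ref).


p / p_ref = 12.375 / 2e-5 = 618750
SPL = 20 * log10(618750) = 115.83 dB


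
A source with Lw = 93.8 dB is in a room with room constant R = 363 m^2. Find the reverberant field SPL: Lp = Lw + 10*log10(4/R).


4/R = 4/363 = 0.0110193
Lp = 93.8 + 10*log10(0.0110193) = 74.222 dB


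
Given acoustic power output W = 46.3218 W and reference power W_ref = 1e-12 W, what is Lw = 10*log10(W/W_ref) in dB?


W / W_ref = 46.3218 / 1e-12 = 4.63218e+13
Lw = 10 * log10(4.63218e+13) = 136.66 dB


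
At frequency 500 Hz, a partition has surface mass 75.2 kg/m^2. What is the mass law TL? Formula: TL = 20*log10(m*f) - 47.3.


m * f = 75.2 * 500 = 37600
20*log10(37600) = 91.5038 dB
TL = 91.5038 - 47.3 = 44.204 dB


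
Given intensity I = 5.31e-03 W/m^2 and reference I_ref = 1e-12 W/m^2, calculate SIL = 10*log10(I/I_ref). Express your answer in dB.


I / I_ref = 5.31e-03 / 1e-12 = 5.31e+09
SIL = 10 * log10(5.31e+09) = 97.251 dB


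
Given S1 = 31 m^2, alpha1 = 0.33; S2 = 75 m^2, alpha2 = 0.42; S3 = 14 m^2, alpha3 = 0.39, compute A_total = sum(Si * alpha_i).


31 * 0.33 = 10.23
75 * 0.42 = 31.5
14 * 0.39 = 5.46
A_total = 10.23 + 31.5 + 5.46 = 47.19 m^2


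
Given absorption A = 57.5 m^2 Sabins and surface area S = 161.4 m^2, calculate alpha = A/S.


Absorption coefficient = absorbed power / incident power
alpha = A / S = 57.5 / 161.4 = 0.35626


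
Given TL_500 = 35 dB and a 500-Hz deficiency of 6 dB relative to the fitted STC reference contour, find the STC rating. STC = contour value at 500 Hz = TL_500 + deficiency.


By ASTM E413, STC = value of the fitted reference contour at 500 Hz.
Contour value at 500 Hz = TL_500 + deficiency = 35 + 6 = 41
STC = 41


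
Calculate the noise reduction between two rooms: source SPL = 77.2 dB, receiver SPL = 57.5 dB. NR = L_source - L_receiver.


NR = L_source - L_receiver (difference between source and receiving room levels)
NR = 77.2 - 57.5 = 19.7 dB


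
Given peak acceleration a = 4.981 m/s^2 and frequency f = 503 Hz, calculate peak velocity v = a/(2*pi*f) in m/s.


omega = 2*pi*f = 2*pi*503 = 3160.44 rad/s
v = a / omega = 4.981 / 3160.44 = 0.001576 m/s


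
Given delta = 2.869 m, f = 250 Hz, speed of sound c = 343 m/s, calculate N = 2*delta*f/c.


N = 2*delta*f/c = 2*delta/lambda, where lambda = c/f
lambda = 343 / 250 = 1.372 m
N = 2 * 2.869 / 1.372 = 4.1822


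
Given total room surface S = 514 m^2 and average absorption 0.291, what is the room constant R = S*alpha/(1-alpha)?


R = 514 * 0.291 / (1 - 0.291) = 210.96 m^2


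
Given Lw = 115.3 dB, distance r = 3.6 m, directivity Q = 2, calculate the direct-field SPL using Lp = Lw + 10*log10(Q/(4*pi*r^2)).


4*pi*r^2 = 4*pi*3.6^2 = 162.86 m^2
Q / (4*pi*r^2) = 2 / 162.86 = 0.0122805
Lp = 115.3 + 10*log10(0.0122805) = 96.192 dB


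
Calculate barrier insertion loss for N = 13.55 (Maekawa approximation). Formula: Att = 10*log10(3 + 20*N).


3 + 20*N = 3 + 20*13.55 = 274
Att = 10*log10(274) = 24.378 dB


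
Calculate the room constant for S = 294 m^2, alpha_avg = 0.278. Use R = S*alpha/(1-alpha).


R = 294 * 0.278 / (1 - 0.278) = 113.2 m^2


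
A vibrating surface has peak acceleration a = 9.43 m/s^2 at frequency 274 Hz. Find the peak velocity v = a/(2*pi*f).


omega = 2*pi*f = 2*pi*274 = 1721.59 rad/s
v = a / omega = 9.43 / 1721.59 = 0.0054775 m/s


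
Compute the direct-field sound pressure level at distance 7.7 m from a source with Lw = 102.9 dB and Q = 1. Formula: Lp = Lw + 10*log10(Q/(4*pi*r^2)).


4*pi*r^2 = 4*pi*7.7^2 = 745.06 m^2
Q / (4*pi*r^2) = 1 / 745.06 = 0.00134217
Lp = 102.9 + 10*log10(0.00134217) = 74.178 dB


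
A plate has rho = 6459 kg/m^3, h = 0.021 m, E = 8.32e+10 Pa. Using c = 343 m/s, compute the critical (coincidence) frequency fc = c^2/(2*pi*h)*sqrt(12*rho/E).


12*rho/E = 12*6459/8.32e+10 = 9.31587e-07
sqrt(12*rho/E) = sqrt(9.31587e-07) = 0.000965188
c^2/(2*pi*h) = 343^2/(2*pi*0.021) = 891639
fc = 891639 * 0.000965188 = 860.6 Hz


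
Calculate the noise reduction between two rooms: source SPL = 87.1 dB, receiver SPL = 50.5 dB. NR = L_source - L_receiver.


NR = L_source - L_receiver (difference between source and receiving room levels)
NR = 87.1 - 50.5 = 36.6 dB


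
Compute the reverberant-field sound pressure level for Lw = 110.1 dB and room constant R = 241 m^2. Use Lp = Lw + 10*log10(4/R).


4/R = 4/241 = 0.0165975
Lp = 110.1 + 10*log10(0.0165975) = 92.3 dB


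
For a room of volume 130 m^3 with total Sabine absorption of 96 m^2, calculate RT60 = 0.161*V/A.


RT60 = 0.161 * 130 / 96 = 0.21802 s


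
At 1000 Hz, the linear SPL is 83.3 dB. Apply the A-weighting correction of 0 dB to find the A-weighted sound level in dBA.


A-weighting table: 1000 Hz -> 0 dB correction
SPL_A = SPL + correction = 83.3 + (0) = 83.3 dBA


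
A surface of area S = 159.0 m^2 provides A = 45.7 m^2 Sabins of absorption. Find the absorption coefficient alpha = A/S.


Absorption coefficient = absorbed power / incident power
alpha = A / S = 45.7 / 159.0 = 0.28742


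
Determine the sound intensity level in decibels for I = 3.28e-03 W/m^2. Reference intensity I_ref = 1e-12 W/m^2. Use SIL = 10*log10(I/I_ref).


I / I_ref = 3.28e-03 / 1e-12 = 3.28e+09
SIL = 10 * log10(3.28e+09) = 95.159 dB


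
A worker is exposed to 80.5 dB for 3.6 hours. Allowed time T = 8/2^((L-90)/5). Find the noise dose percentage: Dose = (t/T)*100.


T_allowed = 8 / 2^((80.5 - 90)/5) = 29.8571 hr
Dose = 3.6 / 29.8571 * 100 = 12.057 %


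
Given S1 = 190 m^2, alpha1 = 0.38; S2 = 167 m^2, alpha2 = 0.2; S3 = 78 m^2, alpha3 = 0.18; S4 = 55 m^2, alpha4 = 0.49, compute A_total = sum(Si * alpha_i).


190 * 0.38 = 72.2
167 * 0.2 = 33.4
78 * 0.18 = 14.04
55 * 0.49 = 26.95
A_total = 72.2 + 33.4 + 14.04 + 26.95 = 146.59 m^2


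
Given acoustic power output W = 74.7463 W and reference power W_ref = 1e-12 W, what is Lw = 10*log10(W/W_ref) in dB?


W / W_ref = 74.7463 / 1e-12 = 7.47463e+13
Lw = 10 * log10(7.47463e+13) = 138.74 dB


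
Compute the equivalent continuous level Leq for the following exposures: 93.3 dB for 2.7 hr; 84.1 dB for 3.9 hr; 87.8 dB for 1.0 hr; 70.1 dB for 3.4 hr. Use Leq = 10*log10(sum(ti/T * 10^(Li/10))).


T_total = 2.7 + 3.9 + 1.0 + 3.4 = 11.0 hr
(2.7/11.0) * 10^(93.3/10) = 5.24773e+08
(3.9/11.0) * 10^(84.1/10) = 9.11322e+07
(1.0/11.0) * 10^(87.8/10) = 5.47781e+07
(3.4/11.0) * 10^(70.1/10) = 3.16291e+06
Sum = 5.24773e+08 + 9.11322e+07 + 5.47781e+07 + 3.16291e+06 = 6.73846e+08
Leq = 10*log10(6.73846e+08) = 88.286 dB


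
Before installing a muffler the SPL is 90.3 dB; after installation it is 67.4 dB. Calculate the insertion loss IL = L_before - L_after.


Insertion loss = SPL without muffler - SPL with muffler
IL = 90.3 - 67.4 = 22.9 dB


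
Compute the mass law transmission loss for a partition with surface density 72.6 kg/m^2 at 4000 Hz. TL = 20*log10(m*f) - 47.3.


m * f = 72.6 * 4000 = 290400
20*log10(290400) = 109.26 dB
TL = 109.26 - 47.3 = 61.96 dB


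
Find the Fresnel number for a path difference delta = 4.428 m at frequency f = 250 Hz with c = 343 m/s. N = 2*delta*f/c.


N = 2*delta*f/c = 2*delta/lambda, where lambda = c/f
lambda = 343 / 250 = 1.372 m
N = 2 * 4.428 / 1.372 = 6.4548


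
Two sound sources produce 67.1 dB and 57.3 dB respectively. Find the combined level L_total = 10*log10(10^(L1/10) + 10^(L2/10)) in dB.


10^(67.1/10) = 5.12861e+06
10^(57.3/10) = 537032
Sum = 5.12861e+06 + 537032 = 5.66564e+06
L_total = 10*log10(5.66564e+06) = 67.532 dB


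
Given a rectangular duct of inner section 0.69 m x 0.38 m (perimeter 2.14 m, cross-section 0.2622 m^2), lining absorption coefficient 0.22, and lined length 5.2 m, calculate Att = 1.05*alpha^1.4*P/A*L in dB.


alpha^1.4 = 0.22^1.4 = 0.120058
Attenuation rate = 1.05 * alpha^1.4 * P / A
= 1.05 * 0.120058 * 2.14 / 0.2622 = 1.02887 dB/m
Total Att = 1.02887 * 5.2 = 5.3501 dB


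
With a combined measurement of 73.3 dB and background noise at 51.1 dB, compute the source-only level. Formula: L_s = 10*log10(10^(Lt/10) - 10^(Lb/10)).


10^(73.3/10) = 2.13796e+07
10^(51.1/10) = 128825
Difference = 2.13796e+07 - 128825 = 2.12508e+07
L_source = 10*log10(2.12508e+07) = 73.274 dB


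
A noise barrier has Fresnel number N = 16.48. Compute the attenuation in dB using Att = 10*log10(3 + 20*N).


3 + 20*N = 3 + 20*16.48 = 332.6
Att = 10*log10(332.6) = 25.219 dB


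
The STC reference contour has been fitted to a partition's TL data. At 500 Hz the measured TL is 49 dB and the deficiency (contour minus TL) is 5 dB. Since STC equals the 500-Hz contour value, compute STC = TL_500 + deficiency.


By ASTM E413, STC = value of the fitted reference contour at 500 Hz.
Contour value at 500 Hz = TL_500 + deficiency = 49 + 5 = 54
STC = 54


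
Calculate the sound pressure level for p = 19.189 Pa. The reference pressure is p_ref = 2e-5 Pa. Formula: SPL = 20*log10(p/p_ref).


p / p_ref = 19.189 / 2e-5 = 959450
SPL = 20 * log10(959450) = 119.64 dB


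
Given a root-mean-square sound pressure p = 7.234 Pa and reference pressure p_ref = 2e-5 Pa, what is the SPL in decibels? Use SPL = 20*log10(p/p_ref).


p / p_ref = 7.234 / 2e-5 = 361700
SPL = 20 * log10(361700) = 111.17 dB


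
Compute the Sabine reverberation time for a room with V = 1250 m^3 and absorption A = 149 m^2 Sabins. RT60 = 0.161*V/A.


RT60 = 0.161 * 1250 / 149 = 1.3507 s


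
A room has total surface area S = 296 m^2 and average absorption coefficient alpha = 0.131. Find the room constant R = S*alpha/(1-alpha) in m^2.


R = 296 * 0.131 / (1 - 0.131) = 44.621 m^2


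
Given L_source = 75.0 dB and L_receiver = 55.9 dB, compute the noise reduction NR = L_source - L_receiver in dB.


NR = L_source - L_receiver (difference between source and receiving room levels)
NR = 75.0 - 55.9 = 19.1 dB


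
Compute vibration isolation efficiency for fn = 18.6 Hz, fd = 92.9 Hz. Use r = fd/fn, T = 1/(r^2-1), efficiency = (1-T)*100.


r = 92.9 / 18.6 = 4.99462
r^2 - 1 = 4.99462^2 - 1 = 23.9462
T = 1/23.9462 = 0.0417603
Efficiency = (1 - 0.0417603)*100 = 95.824 %


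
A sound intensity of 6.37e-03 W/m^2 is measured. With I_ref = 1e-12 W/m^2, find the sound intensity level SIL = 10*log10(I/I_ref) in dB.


I / I_ref = 6.37e-03 / 1e-12 = 6.37e+09
SIL = 10 * log10(6.37e+09) = 98.041 dB


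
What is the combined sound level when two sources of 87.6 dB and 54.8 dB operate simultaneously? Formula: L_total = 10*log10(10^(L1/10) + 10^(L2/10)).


10^(87.6/10) = 5.7544e+08
10^(54.8/10) = 301995
Sum = 5.7544e+08 + 301995 = 5.75742e+08
L_total = 10*log10(5.75742e+08) = 87.602 dB


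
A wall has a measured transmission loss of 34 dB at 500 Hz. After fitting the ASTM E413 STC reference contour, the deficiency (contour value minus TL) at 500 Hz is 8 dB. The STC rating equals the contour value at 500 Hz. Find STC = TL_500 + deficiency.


By ASTM E413, STC = value of the fitted reference contour at 500 Hz.
Contour value at 500 Hz = TL_500 + deficiency = 34 + 8 = 42
STC = 42


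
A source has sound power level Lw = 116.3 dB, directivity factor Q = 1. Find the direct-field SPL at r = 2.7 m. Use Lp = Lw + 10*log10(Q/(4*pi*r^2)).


4*pi*r^2 = 4*pi*2.7^2 = 91.6088 m^2
Q / (4*pi*r^2) = 1 / 91.6088 = 0.010916
Lp = 116.3 + 10*log10(0.010916) = 96.681 dB


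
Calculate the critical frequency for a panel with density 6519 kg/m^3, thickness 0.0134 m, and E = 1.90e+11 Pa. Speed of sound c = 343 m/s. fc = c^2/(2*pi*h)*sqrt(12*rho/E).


12*rho/E = 12*6519/1.90e+11 = 4.11726e-07
sqrt(12*rho/E) = sqrt(4.11726e-07) = 0.000641659
c^2/(2*pi*h) = 343^2/(2*pi*0.0134) = 1.39734e+06
fc = 1.39734e+06 * 0.000641659 = 896.62 Hz


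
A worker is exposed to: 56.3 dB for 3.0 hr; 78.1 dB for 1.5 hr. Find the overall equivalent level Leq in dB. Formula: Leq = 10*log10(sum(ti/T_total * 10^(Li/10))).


T_total = 3.0 + 1.5 = 4.5 hr
(3.0/4.5) * 10^(56.3/10) = 284386
(1.5/4.5) * 10^(78.1/10) = 2.15218e+07
Sum = 284386 + 2.15218e+07 = 2.18062e+07
Leq = 10*log10(2.18062e+07) = 73.386 dB


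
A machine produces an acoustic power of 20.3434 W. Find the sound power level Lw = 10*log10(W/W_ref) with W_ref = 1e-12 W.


W / W_ref = 20.3434 / 1e-12 = 2.03434e+13
Lw = 10 * log10(2.03434e+13) = 133.08 dB


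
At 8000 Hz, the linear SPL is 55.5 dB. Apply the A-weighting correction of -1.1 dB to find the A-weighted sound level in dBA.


A-weighting table: 8000 Hz -> -1.1 dB correction
SPL_A = SPL + correction = 55.5 + (-1.1) = 54.4 dBA


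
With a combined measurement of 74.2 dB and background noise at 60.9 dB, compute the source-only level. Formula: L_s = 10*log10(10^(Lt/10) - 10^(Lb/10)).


10^(74.2/10) = 2.63027e+07
10^(60.9/10) = 1.23027e+06
Difference = 2.63027e+07 - 1.23027e+06 = 2.50724e+07
L_source = 10*log10(2.50724e+07) = 73.992 dB


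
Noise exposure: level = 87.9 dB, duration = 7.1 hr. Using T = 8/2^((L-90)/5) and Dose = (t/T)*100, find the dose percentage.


T_allowed = 8 / 2^((87.9 - 90)/5) = 10.7034 hr
Dose = 7.1 / 10.7034 * 100 = 66.334 %


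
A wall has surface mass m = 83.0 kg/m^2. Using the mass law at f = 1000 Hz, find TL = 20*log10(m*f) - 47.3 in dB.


m * f = 83.0 * 1000 = 83000
20*log10(83000) = 98.3816 dB
TL = 98.3816 - 47.3 = 51.082 dB


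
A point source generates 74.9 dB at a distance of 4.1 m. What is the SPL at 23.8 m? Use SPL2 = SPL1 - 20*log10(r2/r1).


r2/r1 = 23.8/4.1 = 5.80488
Correction = 20*log10(5.80488) = 15.2759 dB
SPL2 = 74.9 - 15.2759 = 59.624 dB


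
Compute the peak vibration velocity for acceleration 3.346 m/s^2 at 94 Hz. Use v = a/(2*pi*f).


omega = 2*pi*f = 2*pi*94 = 590.619 rad/s
v = a / omega = 3.346 / 590.619 = 0.0056652 m/s


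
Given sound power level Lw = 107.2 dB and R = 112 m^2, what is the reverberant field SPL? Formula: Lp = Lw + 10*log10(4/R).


4/R = 4/112 = 0.0357143
Lp = 107.2 + 10*log10(0.0357143) = 92.728 dB


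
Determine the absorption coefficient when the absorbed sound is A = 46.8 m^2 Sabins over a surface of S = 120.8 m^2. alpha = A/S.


Absorption coefficient = absorbed power / incident power
alpha = A / S = 46.8 / 120.8 = 0.38742


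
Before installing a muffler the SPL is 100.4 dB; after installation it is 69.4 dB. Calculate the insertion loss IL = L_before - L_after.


Insertion loss = SPL without muffler - SPL with muffler
IL = 100.4 - 69.4 = 31 dB


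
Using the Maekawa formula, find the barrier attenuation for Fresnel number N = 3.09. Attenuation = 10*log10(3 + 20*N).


3 + 20*N = 3 + 20*3.09 = 64.8
Att = 10*log10(64.8) = 18.116 dB


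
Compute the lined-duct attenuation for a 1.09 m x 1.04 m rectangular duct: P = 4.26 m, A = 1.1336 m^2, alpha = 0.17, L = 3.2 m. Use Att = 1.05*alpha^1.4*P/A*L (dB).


alpha^1.4 = 0.17^1.4 = 0.0836813
Attenuation rate = 1.05 * alpha^1.4 * P / A
= 1.05 * 0.0836813 * 4.26 / 1.1336 = 0.330193 dB/m
Total Att = 0.330193 * 3.2 = 1.0566 dB


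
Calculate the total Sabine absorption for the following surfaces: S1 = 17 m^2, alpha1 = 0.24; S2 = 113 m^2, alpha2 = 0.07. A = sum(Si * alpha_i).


17 * 0.24 = 4.08
113 * 0.07 = 7.91
A_total = 4.08 + 7.91 = 11.99 m^2


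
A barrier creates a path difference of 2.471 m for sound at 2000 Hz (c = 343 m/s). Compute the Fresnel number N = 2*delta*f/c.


N = 2*delta*f/c = 2*delta/lambda, where lambda = c/f
lambda = 343 / 2000 = 0.1715 m
N = 2 * 2.471 / 0.1715 = 28.816


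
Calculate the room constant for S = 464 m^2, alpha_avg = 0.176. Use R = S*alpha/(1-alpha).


R = 464 * 0.176 / (1 - 0.176) = 99.107 m^2


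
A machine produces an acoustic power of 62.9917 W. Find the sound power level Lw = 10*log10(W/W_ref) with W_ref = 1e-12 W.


W / W_ref = 62.9917 / 1e-12 = 6.29917e+13
Lw = 10 * log10(6.29917e+13) = 137.99 dB


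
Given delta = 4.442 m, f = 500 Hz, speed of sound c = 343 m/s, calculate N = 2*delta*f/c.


N = 2*delta*f/c = 2*delta/lambda, where lambda = c/f
lambda = 343 / 500 = 0.686 m
N = 2 * 4.442 / 0.686 = 12.95


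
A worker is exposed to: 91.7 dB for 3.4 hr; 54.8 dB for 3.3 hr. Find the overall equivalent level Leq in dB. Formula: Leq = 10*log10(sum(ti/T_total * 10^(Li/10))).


T_total = 3.4 + 3.3 = 6.7 hr
(3.4/6.7) * 10^(91.7/10) = 7.50592e+08
(3.3/6.7) * 10^(54.8/10) = 148744
Sum = 7.50592e+08 + 148744 = 7.50741e+08
Leq = 10*log10(7.50741e+08) = 88.755 dB


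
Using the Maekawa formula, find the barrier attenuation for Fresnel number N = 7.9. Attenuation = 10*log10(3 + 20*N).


3 + 20*N = 3 + 20*7.9 = 161
Att = 10*log10(161) = 22.068 dB


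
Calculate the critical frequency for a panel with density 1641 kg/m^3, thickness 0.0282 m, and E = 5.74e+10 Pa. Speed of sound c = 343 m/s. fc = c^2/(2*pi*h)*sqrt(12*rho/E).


12*rho/E = 12*1641/5.74e+10 = 3.43066e-07
sqrt(12*rho/E) = sqrt(3.43066e-07) = 0.000585718
c^2/(2*pi*h) = 343^2/(2*pi*0.0282) = 663987
fc = 663987 * 0.000585718 = 388.91 Hz


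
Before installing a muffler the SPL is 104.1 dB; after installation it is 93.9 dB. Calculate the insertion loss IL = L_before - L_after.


Insertion loss = SPL without muffler - SPL with muffler
IL = 104.1 - 93.9 = 10.2 dB


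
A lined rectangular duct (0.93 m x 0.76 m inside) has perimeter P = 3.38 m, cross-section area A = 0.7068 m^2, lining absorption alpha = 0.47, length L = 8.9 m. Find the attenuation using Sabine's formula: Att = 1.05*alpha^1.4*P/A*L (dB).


alpha^1.4 = 0.47^1.4 = 0.347486
Attenuation rate = 1.05 * alpha^1.4 * P / A
= 1.05 * 0.347486 * 3.38 / 0.7068 = 1.7448 dB/m
Total Att = 1.7448 * 8.9 = 15.529 dB


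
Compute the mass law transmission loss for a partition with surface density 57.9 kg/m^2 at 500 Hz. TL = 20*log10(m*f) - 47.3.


m * f = 57.9 * 500 = 28950
20*log10(28950) = 89.233 dB
TL = 89.233 - 47.3 = 41.933 dB


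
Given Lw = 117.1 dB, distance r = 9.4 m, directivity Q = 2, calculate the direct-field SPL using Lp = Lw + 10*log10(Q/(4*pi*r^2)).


4*pi*r^2 = 4*pi*9.4^2 = 1110.36 m^2
Q / (4*pi*r^2) = 2 / 1110.36 = 0.00180122
Lp = 117.1 + 10*log10(0.00180122) = 89.656 dB


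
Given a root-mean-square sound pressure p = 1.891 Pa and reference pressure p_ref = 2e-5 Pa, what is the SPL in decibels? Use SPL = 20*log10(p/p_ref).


p / p_ref = 1.891 / 2e-5 = 94550
SPL = 20 * log10(94550) = 99.513 dB


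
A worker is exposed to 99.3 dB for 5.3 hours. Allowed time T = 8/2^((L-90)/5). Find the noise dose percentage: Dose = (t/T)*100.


T_allowed = 8 / 2^((99.3 - 90)/5) = 2.20381 hr
Dose = 5.3 / 2.20381 * 100 = 240.49 %


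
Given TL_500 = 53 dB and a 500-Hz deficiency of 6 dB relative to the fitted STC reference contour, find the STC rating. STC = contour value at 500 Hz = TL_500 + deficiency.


By ASTM E413, STC = value of the fitted reference contour at 500 Hz.
Contour value at 500 Hz = TL_500 + deficiency = 53 + 6 = 59
STC = 59


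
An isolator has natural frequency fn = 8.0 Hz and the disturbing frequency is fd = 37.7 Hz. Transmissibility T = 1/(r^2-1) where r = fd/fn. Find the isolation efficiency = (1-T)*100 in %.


r = 37.7 / 8.0 = 4.7125
r^2 - 1 = 4.7125^2 - 1 = 21.2077
T = 1/21.2077 = 0.0471527
Efficiency = (1 - 0.0471527)*100 = 95.285 %


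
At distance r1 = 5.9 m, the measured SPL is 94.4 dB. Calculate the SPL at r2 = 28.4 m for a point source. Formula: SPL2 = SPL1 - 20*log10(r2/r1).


r2/r1 = 28.4/5.9 = 4.81356
Correction = 20*log10(4.81356) = 13.6493 dB
SPL2 = 94.4 - 13.6493 = 80.751 dB


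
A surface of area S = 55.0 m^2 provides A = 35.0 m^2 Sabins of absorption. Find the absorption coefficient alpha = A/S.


Absorption coefficient = absorbed power / incident power
alpha = A / S = 35.0 / 55.0 = 0.63636


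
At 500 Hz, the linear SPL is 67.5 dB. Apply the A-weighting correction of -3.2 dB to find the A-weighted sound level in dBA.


A-weighting table: 500 Hz -> -3.2 dB correction
SPL_A = SPL + correction = 67.5 + (-3.2) = 64.3 dBA


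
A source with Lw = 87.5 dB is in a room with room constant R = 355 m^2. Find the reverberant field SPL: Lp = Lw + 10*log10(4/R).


4/R = 4/355 = 0.0112676
Lp = 87.5 + 10*log10(0.0112676) = 68.018 dB
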